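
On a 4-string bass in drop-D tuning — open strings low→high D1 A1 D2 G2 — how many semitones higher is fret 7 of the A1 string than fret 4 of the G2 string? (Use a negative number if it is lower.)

-7 semitones

A1 at fret 7 → E2 (MIDI 40); G2 at fret 4 → B2 (MIDI 47).
40 − 47 = -7, so the two pitches are 7 semitones apart.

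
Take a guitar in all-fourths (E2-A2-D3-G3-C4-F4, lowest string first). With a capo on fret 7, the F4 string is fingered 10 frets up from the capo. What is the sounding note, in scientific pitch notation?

The capo raises the open F4 by 7 semitones to C5; fretting 10 more gives F4 + 7 + 10 = F4 + 17 semitones = A#5.
(Also written Bb.)

A#5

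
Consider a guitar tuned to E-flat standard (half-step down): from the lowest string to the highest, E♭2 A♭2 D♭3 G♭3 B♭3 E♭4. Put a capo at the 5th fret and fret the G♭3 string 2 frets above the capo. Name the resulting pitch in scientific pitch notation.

The capo raises the open G♭3 by 5 semitones to B3; fretting 2 more gives G♭3 + 5 + 2 = G♭3 + 7 semitones = D♭4.

D♭4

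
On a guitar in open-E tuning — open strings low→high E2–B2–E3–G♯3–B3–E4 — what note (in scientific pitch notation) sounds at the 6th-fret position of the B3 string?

F4

The open B3 string plus 6 semitones: B–C–C#–D–D#–E–F.
The walk passes from B into C once, so the octave number goes from 3 to 4.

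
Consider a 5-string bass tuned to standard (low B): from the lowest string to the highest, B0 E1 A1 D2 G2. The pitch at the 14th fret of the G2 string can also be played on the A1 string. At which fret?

Fret 14 on G2 is MIDI 43 + 14 = 57 (A3). On the A1 string (open MIDI 33), that pitch is 57 − 33 = fret 24.

24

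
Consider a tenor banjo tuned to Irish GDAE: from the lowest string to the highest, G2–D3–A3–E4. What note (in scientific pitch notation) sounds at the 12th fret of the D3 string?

D4

D3 is MIDI 50. Adding 12 gives 62, which is D4.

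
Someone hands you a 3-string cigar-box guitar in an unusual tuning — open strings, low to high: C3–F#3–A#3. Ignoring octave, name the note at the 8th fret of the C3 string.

G#

C3 is MIDI 48. Adding 8 gives 56; 56 mod 12 = 8, i.e. G#.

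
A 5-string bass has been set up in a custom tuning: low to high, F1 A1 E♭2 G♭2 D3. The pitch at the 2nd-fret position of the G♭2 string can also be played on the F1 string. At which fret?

G♭2 at fret 2 is G♭2 + 2 semitones = A♭2.
The open F1 string is 13 semitones below the open G♭2, so the same pitch on the F1 string lies at fret 2 + 13 = 15.

15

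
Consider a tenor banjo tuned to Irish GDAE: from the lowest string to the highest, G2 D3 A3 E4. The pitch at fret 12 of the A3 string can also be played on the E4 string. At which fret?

5

A3 at fret 12 is A3 + 12 semitones = A4.
The open E4 string is 7 semitones above the open A3, so the same pitch on the E4 string lies at fret 12 − 7 = 5.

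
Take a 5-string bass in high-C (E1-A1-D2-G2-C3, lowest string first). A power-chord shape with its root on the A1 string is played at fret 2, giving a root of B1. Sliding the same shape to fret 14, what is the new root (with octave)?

B2

Moving from fret 2 to fret 14 shifts the root by 12 semitones.
B1 up 12 semitones is B2.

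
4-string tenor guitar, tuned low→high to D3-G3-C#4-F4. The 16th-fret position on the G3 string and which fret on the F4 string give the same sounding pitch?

Fret 16 on G3 is MIDI 55 + 16 = 71 (B4). On the F4 string (open MIDI 65), that pitch is 71 − 65 = fret 6.

6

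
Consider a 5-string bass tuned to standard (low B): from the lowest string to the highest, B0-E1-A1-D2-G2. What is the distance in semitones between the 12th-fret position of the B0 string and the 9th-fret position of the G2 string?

17 semitones

B0 at fret 12 → B1 (MIDI 35); G2 at fret 9 → E3 (MIDI 52).
35 − 52 = -17, so the two pitches are 17 semitones apart, with E3 the higher.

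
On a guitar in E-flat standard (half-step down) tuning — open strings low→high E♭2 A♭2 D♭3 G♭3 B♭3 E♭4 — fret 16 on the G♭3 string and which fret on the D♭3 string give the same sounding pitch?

Fret 16 on G♭3 is MIDI 54 + 16 = 70 (B♭4). On the D♭3 string (open MIDI 49), that pitch is 70 − 49 = fret 21.

21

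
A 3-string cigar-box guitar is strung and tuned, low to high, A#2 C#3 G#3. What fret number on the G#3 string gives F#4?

10

F#4 is 10 semitones above the open G#3 (G#–A–A#–B–…–E–F–F#), so it sits at fret 10.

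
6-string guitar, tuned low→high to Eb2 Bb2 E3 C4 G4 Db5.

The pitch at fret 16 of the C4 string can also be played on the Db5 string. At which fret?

3

C4 at fret 16 is C4 + 16 semitones = E5.
The open Db5 string is 13 semitones above the open C4, so the same pitch on the Db5 string lies at fret 16 − 13 = 3.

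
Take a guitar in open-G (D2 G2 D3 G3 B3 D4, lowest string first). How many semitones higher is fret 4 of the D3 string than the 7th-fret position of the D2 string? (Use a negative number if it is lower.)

D3 at fret 4 → F♯3 (MIDI 54); D2 at fret 7 → A2 (MIDI 45).
54 − 45 = 9, so the two pitches are 9 semitones apart.

9 semitones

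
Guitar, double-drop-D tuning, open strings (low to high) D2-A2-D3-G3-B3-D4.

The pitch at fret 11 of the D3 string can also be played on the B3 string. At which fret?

D3 at fret 11 is D3 + 11 semitones = C♯4.
The open B3 string is 9 semitones above the open D3, so the same pitch on the B3 string lies at fret 11 − 9 = 2.

2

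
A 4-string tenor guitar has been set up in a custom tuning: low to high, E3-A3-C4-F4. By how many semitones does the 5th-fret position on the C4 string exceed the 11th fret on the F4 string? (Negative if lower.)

C4 at fret 5 → F4 (MIDI 65); F4 at fret 11 → E5 (MIDI 76).
65 − 76 = -11, so the two pitches are 11 semitones apart.

-11 semitones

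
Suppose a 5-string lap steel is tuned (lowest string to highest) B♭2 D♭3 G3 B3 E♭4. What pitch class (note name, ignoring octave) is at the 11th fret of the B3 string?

B♭

Each fret is one semitone, so B3 + 11 = B♭.
(Equivalently spelled A♯.)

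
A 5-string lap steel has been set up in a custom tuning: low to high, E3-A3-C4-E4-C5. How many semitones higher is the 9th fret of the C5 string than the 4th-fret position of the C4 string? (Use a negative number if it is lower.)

17 semitones

C5 at fret 9 → A5 (MIDI 81); C4 at fret 4 → E4 (MIDI 64).
81 − 64 = 17, so the two pitches are 17 semitones apart.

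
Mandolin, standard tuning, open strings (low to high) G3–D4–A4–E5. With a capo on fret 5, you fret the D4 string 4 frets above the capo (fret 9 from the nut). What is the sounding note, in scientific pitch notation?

B4

The capo raises the open D4 by 5 semitones to G4; fretting 4 more gives D4 + 5 + 4 = D4 + 9 semitones = B4.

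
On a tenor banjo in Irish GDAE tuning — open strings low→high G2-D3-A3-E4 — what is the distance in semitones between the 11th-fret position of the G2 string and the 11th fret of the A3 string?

G2 at fret 11 → F#3 (MIDI 54); A3 at fret 11 → G#4 (MIDI 68).
54 − 68 = -14, so the two pitches are 14 semitones apart, with G#4 the higher.

14 semitones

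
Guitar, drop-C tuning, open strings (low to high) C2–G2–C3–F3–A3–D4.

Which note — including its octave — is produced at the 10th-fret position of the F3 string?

D♯4

Each fret is one semitone, so F3 + 10 = D♯4.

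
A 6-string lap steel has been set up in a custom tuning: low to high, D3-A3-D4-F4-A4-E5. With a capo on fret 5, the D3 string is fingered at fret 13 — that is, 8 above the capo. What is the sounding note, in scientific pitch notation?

The capo raises the open D3 by 5 semitones to G3; fretting 8 more gives D3 + 5 + 8 = D3 + 13 semitones = Eb4.

Eb4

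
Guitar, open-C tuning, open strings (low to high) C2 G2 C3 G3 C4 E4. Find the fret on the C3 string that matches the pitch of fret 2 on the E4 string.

E4 at fret 2 is E4 + 2 semitones = F#4.
The open C3 string is 16 semitones below the open E4, so the same pitch on the C3 string lies at fret 2 + 16 = 18.

18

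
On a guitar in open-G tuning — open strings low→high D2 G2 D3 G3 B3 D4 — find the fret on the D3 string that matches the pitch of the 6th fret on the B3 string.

15

B3 at fret 6 is B3 + 6 semitones = F4.
The open D3 string is 9 semitones below the open B3, so the same pitch on the D3 string lies at fret 6 + 9 = 15.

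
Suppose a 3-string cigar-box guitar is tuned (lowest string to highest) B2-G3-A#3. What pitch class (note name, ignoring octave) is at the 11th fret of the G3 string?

G3 is MIDI 55. Adding 11 gives 66; 66 mod 12 = 6, i.e. F#.
(Equivalently spelled Gb.)

F#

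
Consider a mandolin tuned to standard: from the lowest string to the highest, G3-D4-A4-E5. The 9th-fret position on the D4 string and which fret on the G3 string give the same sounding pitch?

16

Fret 9 on D4 is MIDI 62 + 9 = 71 (B4). On the G3 string (open MIDI 55), that pitch is 71 − 55 = fret 16.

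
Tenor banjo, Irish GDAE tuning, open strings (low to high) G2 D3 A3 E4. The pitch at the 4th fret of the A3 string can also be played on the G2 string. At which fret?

A3 at fret 4 is A3 + 4 semitones = C♯4.
The open G2 string is 14 semitones below the open A3, so the same pitch on the G2 string lies at fret 4 + 14 = 18.

18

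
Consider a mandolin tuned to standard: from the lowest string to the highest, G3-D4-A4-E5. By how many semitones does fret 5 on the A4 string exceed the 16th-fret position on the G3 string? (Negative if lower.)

A4 at fret 5 → D5 (MIDI 74); G3 at fret 16 → B4 (MIDI 71).
74 − 71 = 3, so the two pitches are 3 semitones apart.

3 semitones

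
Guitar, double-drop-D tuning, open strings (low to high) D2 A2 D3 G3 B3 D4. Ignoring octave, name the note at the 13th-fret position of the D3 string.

Each fret is one semitone, so D3 + 13 = D#.
(Equivalently spelled Eb.)

D#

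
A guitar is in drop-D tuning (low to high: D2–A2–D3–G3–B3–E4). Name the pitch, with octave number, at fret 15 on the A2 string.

C4

Each fret is one semitone, so A2 + 15 = C4.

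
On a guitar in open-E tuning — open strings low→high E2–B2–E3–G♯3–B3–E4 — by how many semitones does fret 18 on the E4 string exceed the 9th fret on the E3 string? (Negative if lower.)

E4 at fret 18 → A♯5 (MIDI 82); E3 at fret 9 → C♯4 (MIDI 61).
82 − 61 = 21, so the two pitches are 21 semitones apart.

21 semitones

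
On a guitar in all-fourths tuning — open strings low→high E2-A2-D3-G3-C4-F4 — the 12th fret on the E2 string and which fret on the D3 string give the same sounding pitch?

E2 at fret 12 is E2 + 12 semitones = E3.
The open D3 string is 10 semitones above the open E2, so the same pitch on the D3 string lies at fret 12 − 10 = 2.

2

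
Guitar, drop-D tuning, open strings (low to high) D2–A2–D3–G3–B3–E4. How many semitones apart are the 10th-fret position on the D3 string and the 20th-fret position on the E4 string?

D3 at fret 10 → C4 (MIDI 60); E4 at fret 20 → C6 (MIDI 84).
60 − 84 = -24, so the two pitches are 24 semitones apart, with C6 the higher.

24 semitones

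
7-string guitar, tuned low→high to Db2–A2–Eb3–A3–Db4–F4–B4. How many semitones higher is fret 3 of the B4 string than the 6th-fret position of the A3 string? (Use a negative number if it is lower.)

11 semitones

B4 at fret 3 → D5 (MIDI 74); A3 at fret 6 → Eb4 (MIDI 63).
74 − 63 = 11, so the two pitches are 11 semitones apart.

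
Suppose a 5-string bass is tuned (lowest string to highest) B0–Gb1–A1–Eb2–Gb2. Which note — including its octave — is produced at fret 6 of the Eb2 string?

Eb2 is MIDI 39. Adding 6 gives 45, which is A2.

A2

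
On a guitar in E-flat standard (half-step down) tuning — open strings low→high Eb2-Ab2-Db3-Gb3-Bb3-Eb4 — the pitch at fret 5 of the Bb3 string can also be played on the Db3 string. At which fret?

Bb3 at fret 5 is Bb3 + 5 semitones = Eb4.
The open Db3 string is 9 semitones below the open Bb3, so the same pitch on the Db3 string lies at fret 5 + 9 = 14.

14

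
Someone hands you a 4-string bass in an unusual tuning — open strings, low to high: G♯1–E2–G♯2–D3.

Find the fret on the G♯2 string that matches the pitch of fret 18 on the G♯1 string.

Fret 18 on G♯1 is MIDI 32 + 18 = 50 (D3). On the G♯2 string (open MIDI 44), that pitch is 50 − 44 = fret 6.

6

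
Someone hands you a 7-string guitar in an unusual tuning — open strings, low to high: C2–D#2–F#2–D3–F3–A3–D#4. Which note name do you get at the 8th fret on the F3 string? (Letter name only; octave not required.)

Each fret is one semitone, so F3 + 8 = C#.

C#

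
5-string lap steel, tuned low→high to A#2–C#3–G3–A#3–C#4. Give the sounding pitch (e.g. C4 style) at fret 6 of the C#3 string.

G3

C#3 is MIDI 49. Adding 6 gives 55, which is G3.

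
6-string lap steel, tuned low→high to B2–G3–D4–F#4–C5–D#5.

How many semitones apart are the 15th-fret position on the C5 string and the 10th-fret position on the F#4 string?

11 semitones

C5 at fret 15 → D#6 (MIDI 87); F#4 at fret 10 → E5 (MIDI 76).
87 − 76 = 11, so the two pitches are 11 semitones apart, with D#6 the higher.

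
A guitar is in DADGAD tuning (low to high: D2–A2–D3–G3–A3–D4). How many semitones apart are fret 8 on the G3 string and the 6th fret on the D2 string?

G3 at fret 8 → D#4 (MIDI 63); D2 at fret 6 → G#2 (MIDI 44).
63 − 44 = 19, so the two pitches are 19 semitones apart, with D#4 the higher.

19 semitones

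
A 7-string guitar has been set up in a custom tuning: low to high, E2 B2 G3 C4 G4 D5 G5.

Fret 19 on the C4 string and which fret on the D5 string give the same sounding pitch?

5

C4 at fret 19 is C4 + 19 semitones = G5.
The open D5 string is 14 semitones above the open C4, so the same pitch on the D5 string lies at fret 19 − 14 = 5.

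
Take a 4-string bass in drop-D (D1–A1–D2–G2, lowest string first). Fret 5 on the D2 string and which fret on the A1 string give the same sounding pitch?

10

D2 at fret 5 is D2 + 5 semitones = G2.
The open A1 string is 5 semitones below the open D2, so the same pitch on the A1 string lies at fret 5 + 5 = 10.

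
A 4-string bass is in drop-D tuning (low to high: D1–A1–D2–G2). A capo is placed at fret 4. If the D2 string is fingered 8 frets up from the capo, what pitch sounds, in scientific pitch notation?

D3

The capo raises the open D2 by 4 semitones to F♯2; fretting 8 more gives D2 + 4 + 8 = D2 + 12 semitones = D3.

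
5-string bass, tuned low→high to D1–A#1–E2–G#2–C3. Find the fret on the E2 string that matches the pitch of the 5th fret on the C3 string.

13

C3 at fret 5 is C3 + 5 semitones = F3.
The open E2 string is 8 semitones below the open C3, so the same pitch on the E2 string lies at fret 5 + 8 = 13.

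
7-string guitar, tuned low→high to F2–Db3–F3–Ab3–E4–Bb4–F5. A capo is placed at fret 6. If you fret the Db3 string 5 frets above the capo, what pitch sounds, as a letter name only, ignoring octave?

The capo raises the open Db3 by 6 semitones to G3; fretting 5 more gives Db3 + 6 + 5 = Db3 + 11 semitones, landing on C.

C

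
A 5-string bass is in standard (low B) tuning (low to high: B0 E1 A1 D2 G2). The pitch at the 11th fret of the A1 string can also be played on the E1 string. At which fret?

Fret 11 on A1 is MIDI 33 + 11 = 44 (G♯2). On the E1 string (open MIDI 28), that pitch is 44 − 28 = fret 16.

16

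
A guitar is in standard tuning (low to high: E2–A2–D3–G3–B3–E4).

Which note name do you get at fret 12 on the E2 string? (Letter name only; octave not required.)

Each fret is one semitone, so E2 + 12 = E.

E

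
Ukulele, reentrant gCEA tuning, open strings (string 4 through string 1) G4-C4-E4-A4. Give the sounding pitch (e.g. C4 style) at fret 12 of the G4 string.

G4 is MIDI 67. Adding 12 gives 79, which is G5.

G5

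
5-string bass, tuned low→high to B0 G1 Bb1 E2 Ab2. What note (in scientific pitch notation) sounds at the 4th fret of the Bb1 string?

D2

The open Bb1 string plus 4 semitones: Bb–B–C–Db–D.
The walk passes from B into C once, so the octave number goes from 1 to 2.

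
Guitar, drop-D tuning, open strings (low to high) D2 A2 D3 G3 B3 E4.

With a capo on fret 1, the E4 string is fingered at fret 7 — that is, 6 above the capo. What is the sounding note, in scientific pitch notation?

The capo raises the open E4 by 1 semitone to F4; fretting 6 more gives E4 + 1 + 6 = E4 + 7 semitones = B4.

B4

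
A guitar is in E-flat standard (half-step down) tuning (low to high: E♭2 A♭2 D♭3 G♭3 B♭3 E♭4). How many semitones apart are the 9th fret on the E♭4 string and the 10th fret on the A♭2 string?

18 semitones

E♭4 at fret 9 → C5 (MIDI 72); A♭2 at fret 10 → G♭3 (MIDI 54).
72 − 54 = 18, so the two pitches are 18 semitones apart, with C5 the higher.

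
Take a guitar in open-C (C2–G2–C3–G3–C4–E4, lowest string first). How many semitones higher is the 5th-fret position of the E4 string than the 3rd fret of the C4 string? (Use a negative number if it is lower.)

6 semitones

E4 at fret 5 → A4 (MIDI 69); C4 at fret 3 → D#4 (MIDI 63).
69 − 63 = 6, so the two pitches are 6 semitones apart.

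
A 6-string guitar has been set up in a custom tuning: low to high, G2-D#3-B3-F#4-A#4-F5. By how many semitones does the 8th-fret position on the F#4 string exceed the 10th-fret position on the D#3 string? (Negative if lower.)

13 semitones

F#4 at fret 8 → D5 (MIDI 74); D#3 at fret 10 → C#4 (MIDI 61).
74 − 61 = 13, so the two pitches are 13 semitones apart.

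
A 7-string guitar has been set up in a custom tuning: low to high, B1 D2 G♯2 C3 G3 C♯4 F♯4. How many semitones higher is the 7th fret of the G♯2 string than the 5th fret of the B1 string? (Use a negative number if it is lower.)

11 semitones

G♯2 at fret 7 → D♯3 (MIDI 51); B1 at fret 5 → E2 (MIDI 40).
51 − 40 = 11, so the two pitches are 11 semitones apart.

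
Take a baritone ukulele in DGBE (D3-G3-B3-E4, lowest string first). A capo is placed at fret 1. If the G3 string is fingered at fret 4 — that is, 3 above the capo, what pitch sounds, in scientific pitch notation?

The capo raises the open G3 by 1 semitone to G♯3; fretting 3 more gives G3 + 1 + 3 = G3 + 4 semitones = B3.

B3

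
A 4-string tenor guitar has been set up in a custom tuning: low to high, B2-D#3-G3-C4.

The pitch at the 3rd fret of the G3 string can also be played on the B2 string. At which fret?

11

G3 at fret 3 is G3 + 3 semitones = A#3.
The open B2 string is 8 semitones below the open G3, so the same pitch on the B2 string lies at fret 3 + 8 = 11.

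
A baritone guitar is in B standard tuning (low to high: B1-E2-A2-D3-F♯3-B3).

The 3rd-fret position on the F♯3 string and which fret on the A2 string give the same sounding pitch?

Fret 3 on F♯3 is MIDI 54 + 3 = 57 (A3). On the A2 string (open MIDI 45), that pitch is 57 − 45 = fret 12.

12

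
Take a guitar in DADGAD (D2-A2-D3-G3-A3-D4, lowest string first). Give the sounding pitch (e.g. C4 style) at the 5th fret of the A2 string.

D3

Each fret is one semitone, so A2 + 5 = D3.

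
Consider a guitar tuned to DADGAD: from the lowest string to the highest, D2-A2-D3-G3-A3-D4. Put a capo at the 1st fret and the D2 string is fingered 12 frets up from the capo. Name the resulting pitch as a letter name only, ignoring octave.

The capo raises the open D2 by 1 semitone to D♯2; fretting 12 more gives D2 + 1 + 12 = D2 + 13 semitones, landing on D♯.
(Also written E♭.)

D♯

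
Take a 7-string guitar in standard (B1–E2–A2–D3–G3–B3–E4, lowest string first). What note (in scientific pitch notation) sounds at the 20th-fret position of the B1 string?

Each fret is one semitone, so B1 + 20 = G3.

G3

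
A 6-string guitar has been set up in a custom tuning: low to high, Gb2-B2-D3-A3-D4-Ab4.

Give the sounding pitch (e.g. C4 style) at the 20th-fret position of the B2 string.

G4

B2 is MIDI 47. Adding 20 gives 67, which is G4.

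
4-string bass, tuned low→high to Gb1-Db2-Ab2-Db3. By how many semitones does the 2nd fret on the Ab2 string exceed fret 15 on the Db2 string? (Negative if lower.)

-6 semitones

Ab2 at fret 2 → Bb2 (MIDI 46); Db2 at fret 15 → E3 (MIDI 52).
46 − 52 = -6, so the two pitches are 6 semitones apart.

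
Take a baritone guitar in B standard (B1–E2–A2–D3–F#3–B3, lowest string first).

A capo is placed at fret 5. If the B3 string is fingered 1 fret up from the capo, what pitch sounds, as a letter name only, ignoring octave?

The capo raises the open B3 by 5 semitones to E4; fretting 1 more gives B3 + 5 + 1 = B3 + 6 semitones, landing on F.

F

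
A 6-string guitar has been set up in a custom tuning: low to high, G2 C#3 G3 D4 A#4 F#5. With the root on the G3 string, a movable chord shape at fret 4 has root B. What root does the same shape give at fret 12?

G

Moving from fret 4 to fret 12 shifts the root by 8 semitones.
B up 8 semitones is G.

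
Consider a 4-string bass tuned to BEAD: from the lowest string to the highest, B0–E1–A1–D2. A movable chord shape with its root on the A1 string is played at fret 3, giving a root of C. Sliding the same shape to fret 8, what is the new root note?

Moving from fret 3 to fret 8 shifts the root by 5 semitones.
C up 5 semitones is F.

F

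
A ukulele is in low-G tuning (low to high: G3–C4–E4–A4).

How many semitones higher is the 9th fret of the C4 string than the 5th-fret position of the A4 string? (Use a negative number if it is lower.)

-5 semitones

C4 at fret 9 → A4 (MIDI 69); A4 at fret 5 → D5 (MIDI 74).
69 − 74 = -5, so the two pitches are 5 semitones apart.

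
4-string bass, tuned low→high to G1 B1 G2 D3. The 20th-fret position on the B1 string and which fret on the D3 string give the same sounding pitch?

B1 at fret 20 is B1 + 20 semitones = G3.
The open D3 string is 15 semitones above the open B1, so the same pitch on the D3 string lies at fret 20 − 15 = 5.

5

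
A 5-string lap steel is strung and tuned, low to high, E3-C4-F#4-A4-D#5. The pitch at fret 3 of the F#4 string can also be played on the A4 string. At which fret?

0

Fret 3 on F#4 is MIDI 66 + 3 = 69 (A4). On the A4 string (open MIDI 69), that pitch is 69 − 69 = fret 0.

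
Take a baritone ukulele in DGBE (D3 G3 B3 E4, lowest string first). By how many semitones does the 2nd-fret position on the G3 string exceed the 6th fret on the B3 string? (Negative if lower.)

G3 at fret 2 → A3 (MIDI 57); B3 at fret 6 → F4 (MIDI 65).
57 − 65 = -8, so the two pitches are 8 semitones apart.

-8 semitones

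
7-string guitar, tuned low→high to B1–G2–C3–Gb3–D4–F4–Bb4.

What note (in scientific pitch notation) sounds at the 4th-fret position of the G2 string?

B2

Each fret is one semitone, so G2 + 4 = B2.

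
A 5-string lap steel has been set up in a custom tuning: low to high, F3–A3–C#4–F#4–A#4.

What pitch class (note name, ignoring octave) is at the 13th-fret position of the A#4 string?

Each fret is one semitone, so A#4 + 13 = B.

B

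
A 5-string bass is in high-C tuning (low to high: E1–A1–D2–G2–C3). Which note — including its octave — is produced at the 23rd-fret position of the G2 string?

G2 is MIDI 43. Adding 23 gives 66, which is F#4.

F#4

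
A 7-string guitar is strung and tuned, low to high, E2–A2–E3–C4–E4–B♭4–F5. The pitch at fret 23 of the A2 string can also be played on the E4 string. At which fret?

Fret 23 on A2 is MIDI 45 + 23 = 68 (A♭4). On the E4 string (open MIDI 64), that pitch is 68 − 64 = fret 4.

4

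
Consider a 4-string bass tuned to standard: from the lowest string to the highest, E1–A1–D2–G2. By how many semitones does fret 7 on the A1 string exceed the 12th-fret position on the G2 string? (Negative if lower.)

A1 at fret 7 → E2 (MIDI 40); G2 at fret 12 → G3 (MIDI 55).
40 − 55 = -15, so the two pitches are 15 semitones apart.

-15 semitones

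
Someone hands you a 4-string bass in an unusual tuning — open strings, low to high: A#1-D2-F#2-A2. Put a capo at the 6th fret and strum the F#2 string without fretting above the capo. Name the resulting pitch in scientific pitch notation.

The capo raises the open F#2 by 6 semitones to C3; fretting 0 more gives F#2 + 6 + 0 = F#2 + 6 semitones = C3.

C3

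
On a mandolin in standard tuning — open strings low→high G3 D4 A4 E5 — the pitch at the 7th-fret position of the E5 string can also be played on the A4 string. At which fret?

14

Fret 7 on E5 is MIDI 76 + 7 = 83 (B5). On the A4 string (open MIDI 69), that pitch is 83 − 69 = fret 14.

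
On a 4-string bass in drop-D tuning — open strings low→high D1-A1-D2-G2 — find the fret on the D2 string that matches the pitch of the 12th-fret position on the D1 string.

0

Fret 12 on D1 is MIDI 26 + 12 = 38 (D2). On the D2 string (open MIDI 38), that pitch is 38 − 38 = fret 0.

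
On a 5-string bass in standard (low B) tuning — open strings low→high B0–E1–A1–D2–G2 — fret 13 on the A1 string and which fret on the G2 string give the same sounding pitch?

A1 at fret 13 is A1 + 13 semitones = A#2.
The open G2 string is 10 semitones above the open A1, so the same pitch on the G2 string lies at fret 13 − 10 = 3.

3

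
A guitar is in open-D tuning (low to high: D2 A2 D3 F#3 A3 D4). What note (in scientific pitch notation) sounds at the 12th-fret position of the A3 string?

A3 is MIDI 57. Adding 12 gives 69, which is A4.

A4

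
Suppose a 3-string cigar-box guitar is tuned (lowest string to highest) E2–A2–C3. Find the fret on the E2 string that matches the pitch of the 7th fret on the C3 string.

15

Fret 7 on C3 is MIDI 48 + 7 = 55 (G3). On the E2 string (open MIDI 40), that pitch is 55 − 40 = fret 15.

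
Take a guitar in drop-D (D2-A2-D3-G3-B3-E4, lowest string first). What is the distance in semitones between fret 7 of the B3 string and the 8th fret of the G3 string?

B3 at fret 7 → F♯4 (MIDI 66); G3 at fret 8 → D♯4 (MIDI 63).
66 − 63 = 3, so the two pitches are 3 semitones apart, with F♯4 the higher.

3 semitones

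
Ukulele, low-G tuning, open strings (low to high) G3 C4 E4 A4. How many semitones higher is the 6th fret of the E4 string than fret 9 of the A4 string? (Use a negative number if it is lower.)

E4 at fret 6 → A♯4 (MIDI 70); A4 at fret 9 → F♯5 (MIDI 78).
70 − 78 = -8, so the two pitches are 8 semitones apart.

-8 semitones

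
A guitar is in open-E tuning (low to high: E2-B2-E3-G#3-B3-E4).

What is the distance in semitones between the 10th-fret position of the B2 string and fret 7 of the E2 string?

10 semitones

B2 at fret 10 → A3 (MIDI 57); E2 at fret 7 → B2 (MIDI 47).
57 − 47 = 10, so the two pitches are 10 semitones apart, with A3 the higher.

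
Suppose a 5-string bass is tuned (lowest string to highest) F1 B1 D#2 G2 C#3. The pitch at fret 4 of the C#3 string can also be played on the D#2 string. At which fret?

Fret 4 on C#3 is MIDI 49 + 4 = 53 (F3). On the D#2 string (open MIDI 39), that pitch is 53 − 39 = fret 14.

14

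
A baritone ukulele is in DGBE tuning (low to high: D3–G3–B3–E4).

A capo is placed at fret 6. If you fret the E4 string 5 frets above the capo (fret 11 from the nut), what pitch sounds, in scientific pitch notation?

The capo raises the open E4 by 6 semitones to A#4; fretting 5 more gives E4 + 6 + 5 = E4 + 11 semitones = D#5.
(Also written Eb.)

D#5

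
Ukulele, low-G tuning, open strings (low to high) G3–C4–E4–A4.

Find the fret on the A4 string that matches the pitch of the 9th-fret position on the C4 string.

Fret 9 on C4 is MIDI 60 + 9 = 69 (A4). On the A4 string (open MIDI 69), that pitch is 69 − 69 = fret 0.

0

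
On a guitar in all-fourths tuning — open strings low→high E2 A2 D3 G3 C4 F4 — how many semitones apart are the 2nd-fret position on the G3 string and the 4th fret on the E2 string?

G3 at fret 2 → A3 (MIDI 57); E2 at fret 4 → G#2 (MIDI 44).
57 − 44 = 13, so the two pitches are 13 semitones apart, with A3 the higher.

13 semitones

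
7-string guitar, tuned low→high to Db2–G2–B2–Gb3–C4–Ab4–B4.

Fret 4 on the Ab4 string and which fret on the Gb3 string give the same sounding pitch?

Ab4 at fret 4 is Ab4 + 4 semitones = C5.
The open Gb3 string is 14 semitones below the open Ab4, so the same pitch on the Gb3 string lies at fret 4 + 14 = 18.

18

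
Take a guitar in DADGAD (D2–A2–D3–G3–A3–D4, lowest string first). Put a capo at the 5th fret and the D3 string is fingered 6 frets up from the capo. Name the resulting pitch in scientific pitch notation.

C♯4

The capo raises the open D3 by 5 semitones to G3; fretting 6 more gives D3 + 5 + 6 = D3 + 11 semitones = C♯4.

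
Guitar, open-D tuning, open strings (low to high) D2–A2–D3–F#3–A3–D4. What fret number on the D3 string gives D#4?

13

D#4 is 13 semitones above the open D3 (D–D#–E–F–…–C#–D–D#), so it sits at fret 13.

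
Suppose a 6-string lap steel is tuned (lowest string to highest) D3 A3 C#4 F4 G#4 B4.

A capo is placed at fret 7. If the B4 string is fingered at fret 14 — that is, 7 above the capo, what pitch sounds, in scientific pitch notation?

C#6

The capo raises the open B4 by 7 semitones to F#5; fretting 7 more gives B4 + 7 + 7 = B4 + 14 semitones = C#6.
(Also written Db.)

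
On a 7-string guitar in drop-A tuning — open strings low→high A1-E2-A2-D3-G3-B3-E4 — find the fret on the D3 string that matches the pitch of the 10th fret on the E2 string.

0

E2 at fret 10 is E2 + 10 semitones = D3.
The open D3 string is 10 semitones above the open E2, so the same pitch on the D3 string lies at fret 10 − 10 = 0.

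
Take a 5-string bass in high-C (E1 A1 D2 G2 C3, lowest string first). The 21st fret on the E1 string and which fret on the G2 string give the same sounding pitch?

E1 at fret 21 is E1 + 21 semitones = C#3.
The open G2 string is 15 semitones above the open E1, so the same pitch on the G2 string lies at fret 21 − 15 = 6.

6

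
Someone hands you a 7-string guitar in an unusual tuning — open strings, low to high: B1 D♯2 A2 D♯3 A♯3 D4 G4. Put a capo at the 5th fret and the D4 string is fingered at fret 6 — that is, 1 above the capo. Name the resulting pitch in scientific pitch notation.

The capo raises the open D4 by 5 semitones to G4; fretting 1 more gives D4 + 5 + 1 = D4 + 6 semitones = G♯4.

G♯4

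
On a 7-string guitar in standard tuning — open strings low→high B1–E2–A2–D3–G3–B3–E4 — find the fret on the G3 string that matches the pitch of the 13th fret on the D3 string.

D3 at fret 13 is D3 + 13 semitones = D♯4.
The open G3 string is 5 semitones above the open D3, so the same pitch on the G3 string lies at fret 13 − 5 = 8.

8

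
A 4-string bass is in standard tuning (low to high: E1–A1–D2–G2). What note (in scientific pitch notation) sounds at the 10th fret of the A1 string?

G2

The open A1 string plus 10 semitones: A–A#–B–C–…–F–F#–G.
The walk passes from B into C once, so the octave number goes from 1 to 2.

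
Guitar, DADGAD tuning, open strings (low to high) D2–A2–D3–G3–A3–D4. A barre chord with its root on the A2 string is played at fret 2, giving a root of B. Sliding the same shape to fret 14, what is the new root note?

Moving from fret 2 to fret 14 shifts the root by 12 semitones.
B up 12 semitones is B.

B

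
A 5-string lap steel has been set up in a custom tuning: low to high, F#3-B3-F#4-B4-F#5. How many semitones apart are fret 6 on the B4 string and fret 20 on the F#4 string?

B4 at fret 6 → F5 (MIDI 77); F#4 at fret 20 → D6 (MIDI 86).
77 − 86 = -9, so the two pitches are 9 semitones apart, with D6 the higher.

9 semitones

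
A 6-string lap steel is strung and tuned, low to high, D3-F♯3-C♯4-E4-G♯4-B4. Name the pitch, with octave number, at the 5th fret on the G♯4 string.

C♯5

Each fret is one semitone, so G♯4 + 5 = C♯5.
(Equivalently spelled D♭5.)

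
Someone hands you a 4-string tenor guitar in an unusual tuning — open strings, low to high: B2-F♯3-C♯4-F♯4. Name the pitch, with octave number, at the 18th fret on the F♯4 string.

C6

F♯4 is MIDI 66. Adding 18 gives 84, which is C6.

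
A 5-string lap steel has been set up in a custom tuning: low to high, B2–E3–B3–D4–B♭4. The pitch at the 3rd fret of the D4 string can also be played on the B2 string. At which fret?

Fret 3 on D4 is MIDI 62 + 3 = 65 (F4). On the B2 string (open MIDI 47), that pitch is 65 − 47 = fret 18.

18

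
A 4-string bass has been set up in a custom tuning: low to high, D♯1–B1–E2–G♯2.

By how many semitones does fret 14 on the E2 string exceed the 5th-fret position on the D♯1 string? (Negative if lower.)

E2 at fret 14 → F♯3 (MIDI 54); D♯1 at fret 5 → G♯1 (MIDI 32).
54 − 32 = 22, so the two pitches are 22 semitones apart.

22 semitones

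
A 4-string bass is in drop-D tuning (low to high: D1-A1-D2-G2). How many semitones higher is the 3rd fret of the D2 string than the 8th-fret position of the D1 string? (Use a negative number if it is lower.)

7 semitones

D2 at fret 3 → F2 (MIDI 41); D1 at fret 8 → A#1 (MIDI 34).
41 − 34 = 7, so the two pitches are 7 semitones apart.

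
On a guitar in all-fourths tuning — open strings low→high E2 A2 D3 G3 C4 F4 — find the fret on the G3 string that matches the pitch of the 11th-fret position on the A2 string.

1

Fret 11 on A2 is MIDI 45 + 11 = 56 (G#3). On the G3 string (open MIDI 55), that pitch is 56 − 55 = fret 1.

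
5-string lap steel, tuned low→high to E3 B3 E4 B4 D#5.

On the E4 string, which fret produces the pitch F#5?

F#5 is 14 semitones above the open E4 (E–F–F#–G–…–E–F–F#), so it sits at fret 14.

14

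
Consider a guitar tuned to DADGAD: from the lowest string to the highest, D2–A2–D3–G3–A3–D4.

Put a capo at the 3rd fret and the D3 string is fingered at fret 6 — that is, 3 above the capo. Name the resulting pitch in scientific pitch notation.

The capo raises the open D3 by 3 semitones to F3; fretting 3 more gives D3 + 3 + 3 = D3 + 6 semitones = G#3.
(Also written Ab.)

G#3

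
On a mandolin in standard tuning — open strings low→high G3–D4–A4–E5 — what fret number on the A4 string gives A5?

A5 is 12 semitones above the open A4 (A–A#–B–C–…–G–G#–A), so it sits at fret 12.

12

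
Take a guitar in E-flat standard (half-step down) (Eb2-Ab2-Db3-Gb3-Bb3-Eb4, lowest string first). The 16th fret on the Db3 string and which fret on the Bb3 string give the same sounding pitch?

7

Db3 at fret 16 is Db3 + 16 semitones = F4.
The open Bb3 string is 9 semitones above the open Db3, so the same pitch on the Bb3 string lies at fret 16 − 9 = 7.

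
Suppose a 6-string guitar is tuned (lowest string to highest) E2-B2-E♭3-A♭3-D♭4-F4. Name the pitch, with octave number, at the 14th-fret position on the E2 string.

G♭3

The open E2 string plus 14 semitones: E–F–Gb–G–…–E–F–Gb.
The walk passes from B into C once, so the octave number goes from 2 to 3.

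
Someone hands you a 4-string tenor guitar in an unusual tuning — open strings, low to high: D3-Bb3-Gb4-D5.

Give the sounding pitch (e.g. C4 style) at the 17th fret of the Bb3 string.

Eb5

Bb3 is MIDI 58. Adding 17 gives 75, which is Eb5.
(Equivalently spelled D#5.)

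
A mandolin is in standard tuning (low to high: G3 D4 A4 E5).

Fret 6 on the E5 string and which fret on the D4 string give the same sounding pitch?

E5 at fret 6 is E5 + 6 semitones = A#5.
The open D4 string is 14 semitones below the open E5, so the same pitch on the D4 string lies at fret 6 + 14 = 20.

20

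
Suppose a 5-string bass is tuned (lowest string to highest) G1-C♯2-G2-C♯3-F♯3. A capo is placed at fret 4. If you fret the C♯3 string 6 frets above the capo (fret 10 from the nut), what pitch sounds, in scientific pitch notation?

B3

The capo raises the open C♯3 by 4 semitones to F3; fretting 6 more gives C♯3 + 4 + 6 = C♯3 + 10 semitones = B3.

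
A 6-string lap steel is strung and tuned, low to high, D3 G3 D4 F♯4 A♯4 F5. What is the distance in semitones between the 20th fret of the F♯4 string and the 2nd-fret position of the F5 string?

7 semitones

F♯4 at fret 20 → D6 (MIDI 86); F5 at fret 2 → G5 (MIDI 79).
86 − 79 = 7, so the two pitches are 7 semitones apart, with D6 the higher.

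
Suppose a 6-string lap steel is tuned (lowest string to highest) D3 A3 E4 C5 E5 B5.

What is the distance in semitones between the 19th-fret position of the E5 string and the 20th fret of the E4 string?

11 semitones

E5 at fret 19 → B6 (MIDI 95); E4 at fret 20 → C6 (MIDI 84).
95 − 84 = 11, so the two pitches are 11 semitones apart, with B6 the higher.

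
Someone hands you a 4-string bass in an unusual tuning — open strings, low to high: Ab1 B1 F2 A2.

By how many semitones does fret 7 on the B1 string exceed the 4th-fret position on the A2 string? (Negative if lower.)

B1 at fret 7 → Gb2 (MIDI 42); A2 at fret 4 → Db3 (MIDI 49).
42 − 49 = -7, so the two pitches are 7 semitones apart.

-7 semitones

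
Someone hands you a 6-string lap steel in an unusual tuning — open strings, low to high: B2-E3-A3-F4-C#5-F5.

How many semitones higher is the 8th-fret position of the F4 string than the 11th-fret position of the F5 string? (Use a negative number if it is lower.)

F4 at fret 8 → C#5 (MIDI 73); F5 at fret 11 → E6 (MIDI 88).
73 − 88 = -15, so the two pitches are 15 semitones apart.

-15 semitones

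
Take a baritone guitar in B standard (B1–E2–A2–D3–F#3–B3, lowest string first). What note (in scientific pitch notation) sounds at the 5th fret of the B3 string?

Each fret is one semitone, so B3 + 5 = E4.

E4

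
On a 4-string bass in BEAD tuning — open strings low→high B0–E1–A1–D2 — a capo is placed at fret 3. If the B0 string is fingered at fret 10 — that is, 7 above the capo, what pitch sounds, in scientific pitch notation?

A1

The capo raises the open B0 by 3 semitones to D1; fretting 7 more gives B0 + 3 + 7 = B0 + 10 semitones = A1.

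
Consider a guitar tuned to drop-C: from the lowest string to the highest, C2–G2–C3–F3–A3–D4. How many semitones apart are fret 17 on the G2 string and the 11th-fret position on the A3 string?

G2 at fret 17 → C4 (MIDI 60); A3 at fret 11 → G#4 (MIDI 68).
60 − 68 = -8, so the two pitches are 8 semitones apart, with G#4 the higher.

8 semitones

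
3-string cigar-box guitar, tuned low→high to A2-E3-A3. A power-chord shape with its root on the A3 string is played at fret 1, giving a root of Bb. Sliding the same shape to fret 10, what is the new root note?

G

Moving from fret 1 to fret 10 shifts the root by 9 semitones.
Bb up 9 semitones is G.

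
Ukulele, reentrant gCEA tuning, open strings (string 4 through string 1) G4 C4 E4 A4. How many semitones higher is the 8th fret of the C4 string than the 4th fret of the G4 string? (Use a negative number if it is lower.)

C4 at fret 8 → G♯4 (MIDI 68); G4 at fret 4 → B4 (MIDI 71).
68 − 71 = -3, so the two pitches are 3 semitones apart.

-3 semitones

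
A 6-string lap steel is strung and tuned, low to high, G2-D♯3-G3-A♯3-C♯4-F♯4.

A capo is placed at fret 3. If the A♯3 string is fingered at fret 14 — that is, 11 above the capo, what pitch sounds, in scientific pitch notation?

C5

The capo raises the open A♯3 by 3 semitones to C♯4; fretting 11 more gives A♯3 + 3 + 11 = A♯3 + 14 semitones = C5.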